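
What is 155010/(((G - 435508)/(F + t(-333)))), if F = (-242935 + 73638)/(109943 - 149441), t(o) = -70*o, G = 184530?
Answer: -23790616435295/1652188174 ≈ -14399.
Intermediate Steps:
F = 169297/39498 (F = -169297/(-39498) = -169297*(-1/39498) = 169297/39498 ≈ 4.2862)
155010/(((G - 435508)/(F + t(-333)))) = 155010/(((184530 - 435508)/(169297/39498 - 70*(-333)))) = 155010/((-250978/(169297/39498 + 23310))) = 155010/((-250978/920867677/39498)) = 155010/((-250978*39498/920867677)) = 155010/(-9913129044/920867677) = 155010*(-920867677/9913129044) = -23790616435295/1652188174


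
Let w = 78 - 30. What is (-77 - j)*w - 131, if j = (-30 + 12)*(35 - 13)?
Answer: 15181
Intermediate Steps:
w = 48
j = -396 (j = -18*22 = -396)
(-77 - j)*w - 131 = (-77 - 1*(-396))*48 - 131 = (-77 + 396)*48 - 131 = 319*48 - 131 = 15312 - 131 = 15181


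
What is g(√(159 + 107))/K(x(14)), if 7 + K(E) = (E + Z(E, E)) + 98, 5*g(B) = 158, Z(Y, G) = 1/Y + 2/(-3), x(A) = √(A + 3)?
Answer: 2183718/6227905 - 25596*√17/6227905 ≈ 0.33369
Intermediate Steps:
x(A) = √(3 + A)
Z(Y, G) = -⅔ + 1/Y (Z(Y, G) = 1/Y + 2*(-⅓) = 1/Y - ⅔ = -⅔ + 1/Y)
g(B) = 158/5 (g(B) = (⅕)*158 = 158/5)
K(E) = 271/3 + E + 1/E (K(E) = -7 + ((E + (-⅔ + 1/E)) + 98) = -7 + ((-⅔ + E + 1/E) + 98) = -7 + (292/3 + E + 1/E) = 271/3 + E + 1/E)
g(√(159 + 107))/K(x(14)) = 158/(5*(271/3 + √(3 + 14) + 1/(√(3 + 14)))) = 158/(5*(271/3 + √17 + 1/(√17))) = 158/(5*(271/3 + √17 + √17/17)) = 158/(5*(271/3 + 18*√17/17))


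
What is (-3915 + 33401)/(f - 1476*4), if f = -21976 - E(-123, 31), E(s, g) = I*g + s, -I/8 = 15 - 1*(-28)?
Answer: -29486/17093 ≈ -1.7250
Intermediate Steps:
I = -344 (I = -8*(15 - 1*(-28)) = -8*(15 + 28) = -8*43 = -344)
E(s, g) = s - 344*g (E(s, g) = -344*g + s = s - 344*g)
f = -11189 (f = -21976 - (-123 - 344*31) = -21976 - (-123 - 10664) = -21976 - 1*(-10787) = -21976 + 10787 = -11189)
(-3915 + 33401)/(f - 1476*4) = (-3915 + 33401)/(-11189 - 1476*4) = 29486/(-11189 - 41*144) = 29486/(-11189 - 5904) = 29486/(-17093) = 29486*(-1/17093) = -29486/17093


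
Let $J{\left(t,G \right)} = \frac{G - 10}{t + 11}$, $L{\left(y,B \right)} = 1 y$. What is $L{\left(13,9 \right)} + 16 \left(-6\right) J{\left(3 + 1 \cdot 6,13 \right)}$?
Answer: $- \frac{7}{5} \approx -1.4$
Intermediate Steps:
$L{\left(y,B \right)} = y$
$J{\left(t,G \right)} = \frac{-10 + G}{11 + t}$
$L{\left(13,9 \right)} + 16 \left(-6\right) J{\left(3 + 1 \cdot 6,13 \right)} = 13 + 16 \left(-6\right) \frac{-10 + 13}{11 + \left(3 + 1 \cdot 6\right)} = 13 - 96 \frac{1}{11 + \left(3 + 6\right)} 3 = 13 - 96 \frac{1}{11 + 9} \cdot 3 = 13 - 96 \cdot \frac{1}{20} \cdot 3 = 13 - \frac{72}{5} = - \frac{7}{5}$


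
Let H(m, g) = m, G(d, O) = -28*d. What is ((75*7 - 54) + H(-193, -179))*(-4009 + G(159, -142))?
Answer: -2352158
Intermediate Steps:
((75*7 - 54) + H(-193, -179))*(-4009 + G(159, -142)) = ((75*7 - 54) - 193)*(-4009 - 28*159) = ((525 - 54) - 193)*(-4009 - 4452) = (471 - 193)*(-8461) = 278*(-8461) = -2352158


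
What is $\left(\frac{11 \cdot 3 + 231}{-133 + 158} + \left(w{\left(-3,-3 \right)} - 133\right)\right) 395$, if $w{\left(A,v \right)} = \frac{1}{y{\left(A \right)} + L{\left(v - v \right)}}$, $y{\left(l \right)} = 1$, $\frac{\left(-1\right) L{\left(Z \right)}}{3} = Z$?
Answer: $- \frac{239844}{5} \approx -47969.0$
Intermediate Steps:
$L{\left(Z \right)} = - 3 Z$
$w{\left(A,v \right)} = 1$ ($w{\left(A,v \right)} = \frac{1}{1 - 3 \left(v - v\right)} = \frac{1}{1 - 0} = \frac{1}{1 + 0} = 1^{-1} = 1$)
$\left(\frac{11 \cdot 3 + 231}{-133 + 158} + \left(w{\left(-3,-3 \right)} - 133\right)\right) 395 = \left(\frac{11 \cdot 3 + 231}{-133 + 158} + \left(1 - 133\right)\right) 395 = \left(\frac{33 + 231}{25} + \left(1 - 133\right)\right) 395 = \left(264 \cdot \frac{1}{25} - 132\right) 395 = \left(\frac{264}{25} - 132\right) 395 = \left(- \frac{3036}{25}\right) 395 = - \frac{239844}{5}$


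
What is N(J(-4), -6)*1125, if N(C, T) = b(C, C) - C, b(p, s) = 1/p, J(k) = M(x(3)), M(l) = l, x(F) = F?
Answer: -3000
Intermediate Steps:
J(k) = 3
N(C, T) = 1/C - C
N(J(-4), -6)*1125 = (1/3 - 1*3)*1125 = (⅓ - 3)*1125 = -8/3*1125 = -3000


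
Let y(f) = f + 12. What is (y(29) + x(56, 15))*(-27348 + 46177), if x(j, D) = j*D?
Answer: 16588349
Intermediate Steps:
x(j, D) = D*j
y(f) = 12 + f
(y(29) + x(56, 15))*(-27348 + 46177) = ((12 + 29) + 15*56)*(-27348 + 46177) = (41 + 840)*18829 = 881*18829 = 16588349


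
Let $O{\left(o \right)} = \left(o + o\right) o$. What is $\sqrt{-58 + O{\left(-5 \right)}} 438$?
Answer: $876 i \sqrt{2} \approx 1238.9 i$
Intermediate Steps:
$O{\left(o \right)} = 2 o^{2}$ ($O{\left(o \right)} = 2 o o = 2 o^{2}$)
$\sqrt{-58 + O{\left(-5 \right)}} 438 = \sqrt{-58 + 2 \left(-5\right)^{2}} \cdot 438 = \sqrt{-58 + 2 \cdot 25} \cdot 438 = \sqrt{-58 + 50} \cdot 438 = \sqrt{-8} \cdot 438 = 2 i \sqrt{2} \cdot 438 = 876 i \sqrt{2}$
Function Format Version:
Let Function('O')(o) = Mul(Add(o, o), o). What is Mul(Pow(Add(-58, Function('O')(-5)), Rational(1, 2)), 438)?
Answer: Mul(876, I, Pow(2, Rational(1, 2))) ≈ Mul(1238.9, I)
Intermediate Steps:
Function('O')(o) = Mul(2, Pow(o, 2)) (Function('O')(o) = Mul(Mul(2, o), o) = Mul(2, Pow(o, 2)))
Mul(Pow(Add(-58, Function('O')(-5)), Rational(1, 2)), 438) = Mul(Pow(Add(-58, Mul(2, Pow(-5, 2))), Rational(1, 2)), 438) = Mul(Pow(Add(-58, Mul(2, 25)), Rational(1, 2)), 438) = Mul(Pow(Add(-58, 50), Rational(1, 2)), 438) = Mul(Pow(-8, Rational(1, 2)), 438) = Mul(Mul(2, I, Pow(2, Rational(1, 2))), 438) = Mul(876, I, Pow(2, Rational(1, 2)))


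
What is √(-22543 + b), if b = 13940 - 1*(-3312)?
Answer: I*√5291 ≈ 72.739*I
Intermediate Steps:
b = 17252 (b = 13940 + 3312 = 17252)
√(-22543 + b) = √(-22543 + 17252) = √(-5291) = I*√5291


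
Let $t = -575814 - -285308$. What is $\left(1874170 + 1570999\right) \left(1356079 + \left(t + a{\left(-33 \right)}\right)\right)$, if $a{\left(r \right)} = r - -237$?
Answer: $3671781881313$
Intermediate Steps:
$t = -290506$ ($t = -575814 + 285308 = -290506$)
$a{\left(r \right)} = 237 + r$ ($a{\left(r \right)} = r + 237 = 237 + r$)
$\left(1874170 + 1570999\right) \left(1356079 + \left(t + a{\left(-33 \right)}\right)\right) = \left(1874170 + 1570999\right) \left(1356079 + \left(-290506 + \left(237 - 33\right)\right)\right) = 3445169 \left(1356079 + \left(-290506 + 204\right)\right) = 3445169 \left(1356079 - 290302\right) = 3445169 \cdot 1065777 = 3671781881313$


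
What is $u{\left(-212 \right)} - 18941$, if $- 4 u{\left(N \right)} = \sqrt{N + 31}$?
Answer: $-18941 - \frac{i \sqrt{181}}{4} \approx -18941.0 - 3.3634 i$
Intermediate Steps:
$u{\left(N \right)} = - \frac{\sqrt{31 + N}}{4}$ ($u{\left(N \right)} = - \frac{\sqrt{N + 31}}{4} = - \frac{\sqrt{31 + N}}{4}$)
$u{\left(-212 \right)} - 18941 = - \frac{\sqrt{31 - 212}}{4} - 18941 = - \frac{\sqrt{-181}}{4} - 18941 = - \frac{i \sqrt{181}}{4} - 18941 = -18941 - \frac{i \sqrt{181}}{4}$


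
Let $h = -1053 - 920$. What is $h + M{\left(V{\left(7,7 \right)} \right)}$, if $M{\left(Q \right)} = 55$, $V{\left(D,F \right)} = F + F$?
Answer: $-1918$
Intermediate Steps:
$V{\left(D,F \right)} = 2 F$
$h = -1973$ ($h = -1053 - 920 = -1973$)
$h + M{\left(V{\left(7,7 \right)} \right)} = -1973 + 55 = -1918$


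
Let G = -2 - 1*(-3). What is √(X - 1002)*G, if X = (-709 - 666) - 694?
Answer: I*√3071 ≈ 55.417*I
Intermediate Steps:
X = -2069 (X = -1375 - 694 = -2069)
G = 1 (G = -2 + 3 = 1)
√(X - 1002)*G = √(-2069 - 1002)*1 = √(-3071)*1 = (I*√3071)*1 = I*√3071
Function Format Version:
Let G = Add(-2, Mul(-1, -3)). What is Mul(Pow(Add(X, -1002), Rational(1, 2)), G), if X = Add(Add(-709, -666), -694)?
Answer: Mul(I, Pow(3071, Rational(1, 2))) ≈ Mul(55.417, I)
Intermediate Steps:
X = -2069 (X = Add(-1375, -694) = -2069)
G = 1 (G = Add(-2, 3) = 1)
Mul(Pow(Add(X, -1002), Rational(1, 2)), G) = Mul(Pow(Add(-2069, -1002), Rational(1, 2)), 1) = Mul(Pow(-3071, Rational(1, 2)), 1) = Mul(Mul(I, Pow(3071, Rational(1, 2))), 1) = Mul(I, Pow(3071, Rational(1, 2)))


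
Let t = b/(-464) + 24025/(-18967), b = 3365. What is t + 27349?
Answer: 240615044557/8800688 ≈ 27340.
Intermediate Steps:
t = -74971555/8800688 (t = 3365/(-464) + 24025/(-18967) = 3365*(-1/464) + 24025*(-1/18967) = -3365/464 - 24025/18967 = -74971555/8800688 ≈ -8.5188)
t + 27349 = -74971555/8800688 + 27349 = 240615044557/8800688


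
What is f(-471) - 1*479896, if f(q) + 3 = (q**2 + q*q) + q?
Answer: -36688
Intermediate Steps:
f(q) = -3 + q + 2*q**2 (f(q) = -3 + ((q**2 + q*q) + q) = -3 + ((q**2 + q**2) + q) = -3 + (2*q**2 + q) = -3 + (q + 2*q**2) = -3 + q + 2*q**2)
f(-471) - 1*479896 = (-3 - 471 + 2*(-471)**2) - 1*479896 = (-3 - 471 + 2*221841) - 479896 = (-3 - 471 + 443682) - 479896 = 443208 - 479896 = -36688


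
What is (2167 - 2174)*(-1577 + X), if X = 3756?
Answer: -15253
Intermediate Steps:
(2167 - 2174)*(-1577 + X) = (2167 - 2174)*(-1577 + 3756) = -7*2179 = -15253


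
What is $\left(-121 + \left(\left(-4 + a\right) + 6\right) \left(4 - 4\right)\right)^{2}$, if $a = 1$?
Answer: $14641$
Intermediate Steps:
$\left(-121 + \left(\left(-4 + a\right) + 6\right) \left(4 - 4\right)\right)^{2} = \left(-121 + \left(\left(-4 + 1\right) + 6\right) \left(4 - 4\right)\right)^{2} = \left(-121 + \left(-3 + 6\right) 0\right)^{2} = \left(-121 + 3 \cdot 0\right)^{2} = \left(-121 + 0\right)^{2} = \left(-121\right)^{2} = 14641$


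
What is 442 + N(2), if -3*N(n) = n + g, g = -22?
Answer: 1346/3 ≈ 448.67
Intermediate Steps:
N(n) = 22/3 - n/3 (N(n) = -(n - 22)/3 = -(-22 + n)/3 = 22/3 - n/3)
442 + N(2) = 442 + (22/3 - ⅓*2) = 442 + (22/3 - ⅔) = 442 + 20/3 = 1346/3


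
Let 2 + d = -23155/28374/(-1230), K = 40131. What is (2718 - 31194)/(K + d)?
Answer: -198762593904/280100585147 ≈ -0.70961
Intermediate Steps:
d = -13955377/6980004 (d = -2 - 23155/28374/(-1230) = -2 - 23155*1/28374*(-1/1230) = -2 - 23155/28374*(-1/1230) = -2 + 4631/6980004 = -13955377/6980004 ≈ -1.9993)
(2718 - 31194)/(K + d) = (2718 - 31194)/(40131 - 13955377/6980004) = -28476/280100585147/6980004 = -28476*6980004/280100585147 = -198762593904/280100585147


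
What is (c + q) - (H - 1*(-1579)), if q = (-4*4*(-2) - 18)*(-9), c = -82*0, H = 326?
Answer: -2031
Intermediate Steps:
c = 0
q = -126 (q = (-16*(-2) - 18)*(-9) = (32 - 18)*(-9) = 14*(-9) = -126)
(c + q) - (H - 1*(-1579)) = (0 - 126) - (326 - 1*(-1579)) = -126 - (326 + 1579) = -126 - 1*1905 = -126 - 1905 = -2031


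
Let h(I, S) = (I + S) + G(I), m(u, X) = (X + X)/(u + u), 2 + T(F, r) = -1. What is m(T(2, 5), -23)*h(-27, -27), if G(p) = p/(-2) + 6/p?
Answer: -16859/54 ≈ -312.20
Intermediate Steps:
T(F, r) = -3 (T(F, r) = -2 - 1 = -3)
G(p) = 6/p - p/2 (G(p) = p*(-1/2) + 6/p = -p/2 + 6/p = 6/p - p/2)
m(u, X) = X/u (m(u, X) = (2*X)/((2*u)) = (2*X)*(1/(2*u)) = X/u)
h(I, S) = S + I/2 + 6/I (h(I, S) = (I + S) + (6/I - I/2) = S + I/2 + 6/I)
m(T(2, 5), -23)*h(-27, -27) = (-23/(-3))*(-27 + (1/2)*(-27) + 6/(-27)) = (-23*(-1/3))*(-27 - 27/2 + 6*(-1/27)) = 23*(-27 - 27/2 - 2/9)/3 = (23/3)*(-733/18) = -16859/54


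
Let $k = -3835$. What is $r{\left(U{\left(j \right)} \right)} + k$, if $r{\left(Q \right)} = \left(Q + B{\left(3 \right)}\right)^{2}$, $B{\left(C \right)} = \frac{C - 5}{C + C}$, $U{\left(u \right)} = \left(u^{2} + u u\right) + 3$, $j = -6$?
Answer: $\frac{15661}{9} \approx 1740.1$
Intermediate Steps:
$U{\left(u \right)} = 3 + 2 u^{2}$ ($U{\left(u \right)} = \left(u^{2} + u^{2}\right) + 3 = 2 u^{2} + 3 = 3 + 2 u^{2}$)
$B{\left(C \right)} = \frac{-5 + C}{2 C}$
$r{\left(Q \right)} = \left(- \frac{1}{3} + Q\right)^{2}$ ($r{\left(Q \right)} = \left(Q + \frac{-5 + 3}{2 \cdot 3}\right)^{2} = \left(Q + \frac{1}{2} \cdot \frac{1}{3} \left(-2\right)\right)^{2} = \left(Q - \frac{1}{3}\right)^{2} = \left(- \frac{1}{3} + Q\right)^{2}$)
$r{\left(U{\left(j \right)} \right)} + k = \frac{\left(-1 + 3 \left(3 + 2 \left(-6\right)^{2}\right)\right)^{2}}{9} - 3835 = \frac{\left(-1 + 3 \left(3 + 2 \cdot 36\right)\right)^{2}}{9} - 3835 = \frac{\left(-1 + 3 \left(3 + 72\right)\right)^{2}}{9} - 3835 = \frac{\left(-1 + 3 \cdot 75\right)^{2}}{9} - 3835 = \frac{\left(-1 + 225\right)^{2}}{9} - 3835 = \frac{224^{2}}{9} - 3835 = \frac{1}{9} \cdot 50176 - 3835 = \frac{50176}{9} - 3835 = \frac{15661}{9}$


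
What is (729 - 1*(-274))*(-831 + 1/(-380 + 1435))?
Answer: -879334112/1055 ≈ -8.3349e+5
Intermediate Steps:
(729 - 1*(-274))*(-831 + 1/(-380 + 1435)) = (729 + 274)*(-831 + 1/1055) = 1003*(-831 + 1/1055) = 1003*(-876704/1055) = -879334112/1055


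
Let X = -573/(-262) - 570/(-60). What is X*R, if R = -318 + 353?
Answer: 53585/131 ≈ 409.05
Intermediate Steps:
R = 35
X = 1531/131 (X = -573*(-1/262) - 570*(-1/60) = 573/262 + 19/2 = 1531/131 ≈ 11.687)
X*R = (1531/131)*35 = 53585/131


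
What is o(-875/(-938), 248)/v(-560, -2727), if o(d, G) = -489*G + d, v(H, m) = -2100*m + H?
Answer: -16250323/767302760 ≈ -0.021179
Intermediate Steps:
v(H, m) = H - 2100*m
o(d, G) = d - 489*G
o(-875/(-938), 248)/v(-560, -2727) = (-875/(-938) - 489*248)/(-560 - 2100*(-2727)) = (-875*(-1/938) - 121272)/(-560 + 5726700) = (125/134 - 121272)/5726140 = -16250323/134*1/5726140 = -16250323/767302760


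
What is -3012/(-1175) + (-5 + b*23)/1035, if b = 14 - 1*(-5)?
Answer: 80556/27025 ≈ 2.9808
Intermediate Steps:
b = 19 (b = 14 + 5 = 19)
-3012/(-1175) + (-5 + b*23)/1035 = -3012/(-1175) + (-5 + 19*23)/1035 = -3012*(-1/1175) + (-5 + 437)*(1/1035) = 3012/1175 + 432*(1/1035) = 3012/1175 + 48/115 = 80556/27025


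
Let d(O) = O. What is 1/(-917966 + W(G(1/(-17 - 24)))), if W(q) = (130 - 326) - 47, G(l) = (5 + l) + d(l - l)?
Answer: -1/918209 ≈ -1.0891e-6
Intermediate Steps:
G(l) = 5 + l (G(l) = (5 + l) + (l - l) = (5 + l) + 0 = 5 + l)
W(q) = -243 (W(q) = -196 - 47 = -243)
1/(-917966 + W(G(1/(-17 - 24)))) = 1/(-917966 - 243) = 1/(-918209) = -1/918209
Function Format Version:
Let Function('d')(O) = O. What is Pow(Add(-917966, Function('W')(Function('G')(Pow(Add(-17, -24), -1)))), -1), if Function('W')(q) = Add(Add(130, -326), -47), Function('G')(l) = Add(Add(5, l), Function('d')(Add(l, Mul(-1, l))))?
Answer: Rational(-1, 918209) ≈ -1.0891e-6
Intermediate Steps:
Function('G')(l) = Add(5, l) (Function('G')(l) = Add(Add(5, l), Add(l, Mul(-1, l))) = Add(Add(5, l), 0) = Add(5, l))
Function('W')(q) = -243 (Function('W')(q) = Add(-196, -47) = -243)
Pow(Add(-917966, Function('W')(Function('G')(Pow(Add(-17, -24), -1)))), -1) = Pow(Add(-917966, -243), -1) = Pow(-918209, -1) = Rational(-1, 918209)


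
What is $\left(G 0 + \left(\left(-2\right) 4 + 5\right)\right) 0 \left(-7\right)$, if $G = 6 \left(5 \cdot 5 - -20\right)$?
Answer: $0$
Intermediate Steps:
$G = 270$ ($G = 6 \left(25 + 20\right) = 6 \cdot 45 = 270$)
$\left(G 0 + \left(\left(-2\right) 4 + 5\right)\right) 0 \left(-7\right) = \left(270 \cdot 0 + \left(\left(-2\right) 4 + 5\right)\right) 0 \left(-7\right) = \left(0 + \left(-8 + 5\right)\right) 0 = \left(0 - 3\right) 0 = \left(-3\right) 0 = 0$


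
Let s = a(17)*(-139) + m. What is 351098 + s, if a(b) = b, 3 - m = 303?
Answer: 348435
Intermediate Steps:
m = -300 (m = 3 - 1*303 = 3 - 303 = -300)
s = -2663 (s = 17*(-139) - 300 = -2363 - 300 = -2663)
351098 + s = 351098 - 2663 = 348435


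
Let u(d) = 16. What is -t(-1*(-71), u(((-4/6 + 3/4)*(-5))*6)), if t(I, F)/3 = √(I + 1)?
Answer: -18*√2 ≈ -25.456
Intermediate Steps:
t(I, F) = 3*√(1 + I) (t(I, F) = 3*√(I + 1) = 3*√(1 + I))
-t(-1*(-71), u(((-4/6 + 3/4)*(-5))*6)) = -3*√(1 - 1*(-71)) = -3*√(1 + 71) = -3*√72 = -3*6*√2 = -18*√2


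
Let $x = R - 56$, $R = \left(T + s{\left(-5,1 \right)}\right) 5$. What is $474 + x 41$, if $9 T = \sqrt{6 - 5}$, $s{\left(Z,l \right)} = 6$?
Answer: $- \frac{5123}{9} \approx -569.22$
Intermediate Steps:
$T = \frac{1}{9}$ ($T = \frac{\sqrt{6 - 5}}{9} = \frac{\sqrt{1}}{9} = \frac{1}{9} \cdot 1 = \frac{1}{9} \approx 0.11111$)
$R = \frac{275}{9}$ ($R = \left(\frac{1}{9} + 6\right) 5 = \frac{55}{9} \cdot 5 = \frac{275}{9} \approx 30.556$)
$x = - \frac{229}{9}$ ($x = \frac{275}{9} - 56 = - \frac{229}{9} \approx -25.444$)
$474 + x 41 = 474 - \frac{9389}{9} = - \frac{5123}{9}$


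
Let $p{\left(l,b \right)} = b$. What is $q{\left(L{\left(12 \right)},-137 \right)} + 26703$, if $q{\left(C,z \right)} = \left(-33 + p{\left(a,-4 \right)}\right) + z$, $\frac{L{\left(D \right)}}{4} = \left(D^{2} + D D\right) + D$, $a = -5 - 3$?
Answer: $26529$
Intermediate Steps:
$a = -8$ ($a = -5 - 3 = -8$)
$L{\left(D \right)} = 4 D + 8 D^{2}$ ($L{\left(D \right)} = 4 \left(\left(D^{2} + D D\right) + D\right) = 4 \left(\left(D^{2} + D^{2}\right) + D\right) = 4 \left(2 D^{2} + D\right) = 4 \left(D + 2 D^{2}\right) = 4 D + 8 D^{2}$)
$q{\left(C,z \right)} = -37 + z$ ($q{\left(C,z \right)} = \left(-33 - 4\right) + z = -37 + z$)
$q{\left(L{\left(12 \right)},-137 \right)} + 26703 = \left(-37 - 137\right) + 26703 = -174 + 26703 = 26529$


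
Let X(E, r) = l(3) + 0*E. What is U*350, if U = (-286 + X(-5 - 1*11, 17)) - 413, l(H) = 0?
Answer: -244650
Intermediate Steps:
X(E, r) = 0 (X(E, r) = 0 + 0*E = 0 + 0 = 0)
U = -699 (U = (-286 + 0) - 413 = -286 - 413 = -699)
U*350 = -699*350 = -244650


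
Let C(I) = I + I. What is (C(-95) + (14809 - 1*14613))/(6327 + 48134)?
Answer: 6/54461 ≈ 0.00011017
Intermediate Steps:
C(I) = 2*I
(C(-95) + (14809 - 1*14613))/(6327 + 48134) = (2*(-95) + (14809 - 1*14613))/(6327 + 48134) = (-190 + (14809 - 14613))/54461 = (-190 + 196)*(1/54461) = 6*(1/54461) = 6/54461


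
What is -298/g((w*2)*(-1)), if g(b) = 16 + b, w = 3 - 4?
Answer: -149/9 ≈ -16.556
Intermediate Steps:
w = -1
-298/g((w*2)*(-1)) = -298/(16 - 1*2*(-1)) = -298/(16 - 2*(-1)) = -298/(16 + 2) = -298/18 = -298*1/18 = -149/9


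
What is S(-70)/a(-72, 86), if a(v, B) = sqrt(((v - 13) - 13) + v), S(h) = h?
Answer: 7*I*sqrt(170)/17 ≈ 5.3688*I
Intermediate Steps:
a(v, B) = sqrt(-26 + 2*v) (a(v, B) = sqrt(((-13 + v) - 13) + v) = sqrt((-26 + v) + v) = sqrt(-26 + 2*v))
S(-70)/a(-72, 86) = -70/sqrt(-26 + 2*(-72)) = -70/sqrt(-26 - 144) = -70*(-I*sqrt(170)/170) = -(-7)*I*sqrt(170)/17 = 7*I*sqrt(170)/17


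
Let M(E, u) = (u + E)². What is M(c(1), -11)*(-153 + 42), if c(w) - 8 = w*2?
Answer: -111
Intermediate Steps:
c(w) = 8 + 2*w (c(w) = 8 + w*2 = 8 + 2*w)
M(E, u) = (E + u)²
M(c(1), -11)*(-153 + 42) = ((8 + 2*1) - 11)²*(-153 + 42) = ((8 + 2) - 11)²*(-111) = (10 - 11)²*(-111) = (-1)²*(-111) = 1*(-111) = -111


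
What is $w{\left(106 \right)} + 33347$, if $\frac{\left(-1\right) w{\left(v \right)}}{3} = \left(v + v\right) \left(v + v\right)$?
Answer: $-101485$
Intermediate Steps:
$w{\left(v \right)} = - 12 v^{2}$ ($w{\left(v \right)} = - 3 \left(v + v\right) \left(v + v\right) = - 3 \cdot 2 v 2 v = - 3 \cdot 4 v^{2} = - 12 v^{2}$)
$w{\left(106 \right)} + 33347 = - 12 \cdot 106^{2} + 33347 = \left(-12\right) 11236 + 33347 = -134832 + 33347 = -101485$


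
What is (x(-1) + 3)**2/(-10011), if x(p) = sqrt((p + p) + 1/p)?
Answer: -(3 + I*sqrt(3))**2/10011 ≈ -0.00059934 - 0.0010381*I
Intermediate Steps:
x(p) = sqrt(1/p + 2*p) (x(p) = sqrt(2*p + 1/p) = sqrt(1/p + 2*p))
(x(-1) + 3)**2/(-10011) = (sqrt(1/(-1) + 2*(-1)) + 3)**2/(-10011) = (sqrt(-1 - 2) + 3)**2*(-1/10011) = (sqrt(-3) + 3)**2*(-1/10011) = (I*sqrt(3) + 3)**2*(-1/10011) = (3 + I*sqrt(3))**2*(-1/10011) = -(3 + I*sqrt(3))**2/10011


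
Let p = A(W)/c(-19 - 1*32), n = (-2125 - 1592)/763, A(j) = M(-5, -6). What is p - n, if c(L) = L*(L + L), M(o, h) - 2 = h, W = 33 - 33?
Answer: 1380913/283509 ≈ 4.8708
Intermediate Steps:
W = 0
M(o, h) = 2 + h
A(j) = -4 (A(j) = 2 - 6 = -4)
n = -531/109 (n = -3717*1/763 = -531/109 ≈ -4.8716)
c(L) = 2*L² (c(L) = L*(2*L) = 2*L²)
p = -2/2601 (p = -4*1/(2*(-19 - 1*32)²) = -4*1/(2*(-19 - 32)²) = -4/(2*(-51)²) = -4/(2*2601) = -4/5202 = -4*1/5202 = -2/2601 ≈ -0.00076894)
p - n = -2/2601 - 1*(-531/109) = -2/2601 + 531/109 = 1380913/283509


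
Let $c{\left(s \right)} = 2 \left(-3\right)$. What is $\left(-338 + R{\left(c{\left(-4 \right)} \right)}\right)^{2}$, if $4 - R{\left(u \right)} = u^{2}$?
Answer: $136900$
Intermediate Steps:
$c{\left(s \right)} = -6$
$R{\left(u \right)} = 4 - u^{2}$
$\left(-338 + R{\left(c{\left(-4 \right)} \right)}\right)^{2} = \left(-338 + \left(4 - \left(-6\right)^{2}\right)\right)^{2} = \left(-338 + \left(4 - 36\right)\right)^{2} = \left(-338 - 32\right)^{2} = \left(-370\right)^{2} = 136900$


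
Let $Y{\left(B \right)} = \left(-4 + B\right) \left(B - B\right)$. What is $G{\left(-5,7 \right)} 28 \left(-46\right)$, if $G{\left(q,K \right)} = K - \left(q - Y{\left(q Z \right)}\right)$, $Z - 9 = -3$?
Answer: $-15456$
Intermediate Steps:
$Z = 6$ ($Z = 9 - 3 = 6$)
$Y{\left(B \right)} = 0$ ($Y{\left(B \right)} = \left(-4 + B\right) 0 = 0$)
$G{\left(q,K \right)} = K - q$ ($G{\left(q,K \right)} = K + \left(0 - q\right) = K - q$)
$G{\left(-5,7 \right)} 28 \left(-46\right) = \left(7 - -5\right) 28 \left(-46\right) = \left(7 + 5\right) 28 \left(-46\right) = 12 \cdot 28 \left(-46\right) = 336 \left(-46\right) = -15456$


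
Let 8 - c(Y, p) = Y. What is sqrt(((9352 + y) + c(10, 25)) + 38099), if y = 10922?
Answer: sqrt(58371) ≈ 241.60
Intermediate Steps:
c(Y, p) = 8 - Y
sqrt(((9352 + y) + c(10, 25)) + 38099) = sqrt(((9352 + 10922) + (8 - 1*10)) + 38099) = sqrt((20274 + (8 - 10)) + 38099) = sqrt((20274 - 2) + 38099) = sqrt(20272 + 38099) = sqrt(58371)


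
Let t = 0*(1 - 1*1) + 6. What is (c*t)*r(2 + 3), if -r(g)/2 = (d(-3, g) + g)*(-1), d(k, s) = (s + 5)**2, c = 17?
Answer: 21420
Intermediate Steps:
d(k, s) = (5 + s)**2
t = 6 (t = 0*(1 - 1) + 6 = 0*0 + 6 = 0 + 6 = 6)
r(g) = 2*g + 2*(5 + g)**2 (r(g) = -2*((5 + g)**2 + g)*(-1) = -2*(g + (5 + g)**2)*(-1) = -2*(-g - (5 + g)**2) = 2*g + 2*(5 + g)**2)
(c*t)*r(2 + 3) = (17*6)*(2*(2 + 3) + 2*(5 + (2 + 3))**2) = 102*(2*5 + 2*(5 + 5)**2) = 102*(10 + 2*10**2) = 102*(10 + 2*100) = 102*(10 + 200) = 102*210 = 21420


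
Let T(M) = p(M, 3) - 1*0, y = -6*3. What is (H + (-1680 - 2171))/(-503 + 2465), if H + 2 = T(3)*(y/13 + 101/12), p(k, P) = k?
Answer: -199259/102024 ≈ -1.9531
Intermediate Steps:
y = -18
T(M) = M (T(M) = M - 1*0 = M + 0 = M)
H = 993/52 (H = -2 + 3*(-18/13 + 101/12) = -2 + 3*(1097/156) = -2 + 1097/52 = 993/52 ≈ 19.096)
(H + (-1680 - 2171))/(-503 + 2465) = (993/52 + (-1680 - 2171))/(-503 + 2465) = (993/52 - 3851)/1962 = -199259/52*1/1962 = -199259/102024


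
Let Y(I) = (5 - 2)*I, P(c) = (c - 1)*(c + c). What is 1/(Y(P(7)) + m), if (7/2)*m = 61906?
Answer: 7/125576 ≈ 5.5743e-5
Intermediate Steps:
m = 123812/7 (m = (2/7)*61906 = 123812/7 ≈ 17687.)
P(c) = 2*c*(-1 + c) (P(c) = (-1 + c)*(2*c) = 2*c*(-1 + c))
Y(I) = 3*I
1/(Y(P(7)) + m) = 1/(3*(2*7*(-1 + 7)) + 123812/7) = 1/(3*(2*7*6) + 123812/7) = 1/(3*84 + 123812/7) = 1/(252 + 123812/7) = 1/(125576/7) = 7/125576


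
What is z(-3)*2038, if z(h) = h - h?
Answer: 0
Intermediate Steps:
z(h) = 0
z(-3)*2038 = 0*2038 = 0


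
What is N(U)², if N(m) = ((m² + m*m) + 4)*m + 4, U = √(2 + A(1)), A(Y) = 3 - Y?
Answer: 784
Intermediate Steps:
U = 2 (U = √(2 + (3 - 1*1)) = √(2 + (3 - 1)) = √(2 + 2) = √4 = 2)
N(m) = 4 + m*(4 + 2*m²) (N(m) = ((m² + m²) + 4)*m + 4 = (2*m² + 4)*m + 4 = (4 + 2*m²)*m + 4 = m*(4 + 2*m²) + 4 = 4 + m*(4 + 2*m²))
N(U)² = (4 + 2*2³ + 4*2)² = (4 + 2*8 + 8)² = (4 + 16 + 8)² = 28² = 784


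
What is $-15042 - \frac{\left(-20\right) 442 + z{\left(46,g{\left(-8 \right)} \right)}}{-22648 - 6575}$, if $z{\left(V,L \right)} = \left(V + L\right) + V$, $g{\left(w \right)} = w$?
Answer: $- \frac{439581122}{29223} \approx -15042.0$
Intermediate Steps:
$z{\left(V,L \right)} = L + 2 V$ ($z{\left(V,L \right)} = \left(L + V\right) + V = L + 2 V$)
$-15042 - \frac{\left(-20\right) 442 + z{\left(46,g{\left(-8 \right)} \right)}}{-22648 - 6575} = -15042 - \frac{\left(-20\right) 442 + \left(-8 + 2 \cdot 46\right)}{-22648 - 6575} = -15042 - \frac{-8840 + \left(-8 + 92\right)}{-29223} = -15042 - \left(-8840 + 84\right) \left(- \frac{1}{29223}\right) = -15042 - \left(-8756\right) \left(- \frac{1}{29223}\right) = -15042 - \frac{8756}{29223} = - \frac{439581122}{29223}$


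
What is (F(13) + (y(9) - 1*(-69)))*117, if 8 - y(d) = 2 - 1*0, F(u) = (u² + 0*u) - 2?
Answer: 28314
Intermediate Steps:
F(u) = -2 + u² (F(u) = (u² + 0) - 2 = u² - 2 = -2 + u²)
y(d) = 6 (y(d) = 8 - (2 - 1*0) = 8 - (2 + 0) = 8 - 1*2 = 8 - 2 = 6)
(F(13) + (y(9) - 1*(-69)))*117 = ((-2 + 13²) + (6 - 1*(-69)))*117 = ((-2 + 169) + (6 + 69))*117 = (167 + 75)*117 = 242*117 = 28314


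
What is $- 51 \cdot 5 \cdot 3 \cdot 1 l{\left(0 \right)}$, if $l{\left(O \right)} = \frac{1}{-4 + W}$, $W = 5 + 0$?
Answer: $-765$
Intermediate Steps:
$W = 5$
$l{\left(O \right)} = 1$ ($l{\left(O \right)} = \frac{1}{-4 + 5} = 1^{-1} = 1$)
$- 51 \cdot 5 \cdot 3 \cdot 1 l{\left(0 \right)} = - 51 \cdot 5 \cdot 3 \cdot 1 \cdot 1 = - 51 \cdot 15 \cdot 1 \cdot 1 = \left(-51\right) 15 \cdot 1 = \left(-765\right) 1 = -765$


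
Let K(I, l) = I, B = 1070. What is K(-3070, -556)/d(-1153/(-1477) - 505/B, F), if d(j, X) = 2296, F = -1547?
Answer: -1535/1148 ≈ -1.3371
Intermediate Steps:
K(-3070, -556)/d(-1153/(-1477) - 505/B, F) = -3070/2296 = -3070*1/2296 = -1535/1148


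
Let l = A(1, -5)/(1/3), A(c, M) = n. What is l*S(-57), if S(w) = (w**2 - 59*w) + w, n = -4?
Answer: -78660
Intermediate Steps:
A(c, M) = -4
S(w) = w**2 - 58*w
l = -12 (l = -4/(1/3) = -4/1/3 = -4*3 = -12)
l*S(-57) = -(-684)*(-58 - 57) = -(-684)*(-115) = -12*6555 = -78660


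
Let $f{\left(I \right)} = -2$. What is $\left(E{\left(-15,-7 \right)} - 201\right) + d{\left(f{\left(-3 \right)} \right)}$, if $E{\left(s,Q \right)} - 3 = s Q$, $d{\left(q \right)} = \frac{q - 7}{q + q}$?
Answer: $- \frac{363}{4} \approx -90.75$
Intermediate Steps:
$d{\left(q \right)} = \frac{-7 + q}{2 q}$
$E{\left(s,Q \right)} = 3 + Q s$ ($E{\left(s,Q \right)} = 3 + s Q = 3 + Q s$)
$\left(E{\left(-15,-7 \right)} - 201\right) + d{\left(f{\left(-3 \right)} \right)} = \left(\left(3 - -105\right) - 201\right) + \frac{-7 - 2}{2 \left(-2\right)} = \left(\left(3 + 105\right) - 201\right) + \frac{1}{2} \left(- \frac{1}{2}\right) \left(-9\right) = \left(108 - 201\right) + \frac{9}{4} = -93 + \frac{9}{4} = - \frac{363}{4}$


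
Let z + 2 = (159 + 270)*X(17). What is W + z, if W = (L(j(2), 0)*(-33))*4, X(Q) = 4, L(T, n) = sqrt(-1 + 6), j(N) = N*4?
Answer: 1714 - 132*sqrt(5) ≈ 1418.8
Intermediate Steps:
j(N) = 4*N
L(T, n) = sqrt(5)
z = 1714 (z = -2 + (159 + 270)*4 = -2 + 429*4 = -2 + 1716 = 1714)
W = -132*sqrt(5) (W = (sqrt(5)*(-33))*4 = -33*sqrt(5)*4 = -132*sqrt(5) ≈ -295.16)
W + z = -132*sqrt(5) + 1714 = 1714 - 132*sqrt(5)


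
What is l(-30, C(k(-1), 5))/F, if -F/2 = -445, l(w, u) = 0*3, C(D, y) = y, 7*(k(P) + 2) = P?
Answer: 0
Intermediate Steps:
k(P) = -2 + P/7
l(w, u) = 0
F = 890 (F = -2*(-445) = 890)
l(-30, C(k(-1), 5))/F = 0/890 = 0*(1/890) = 0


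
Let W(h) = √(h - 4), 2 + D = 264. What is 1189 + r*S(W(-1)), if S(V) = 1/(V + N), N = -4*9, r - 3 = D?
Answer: 1537349/1301 - 265*I*√5/1301 ≈ 1181.7 - 0.45546*I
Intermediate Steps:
D = 262 (D = -2 + 264 = 262)
W(h) = √(-4 + h)
r = 265 (r = 3 + 262 = 265)
N = -36
S(V) = 1/(-36 + V) (S(V) = 1/(V - 36) = 1/(-36 + V))
1189 + r*S(W(-1)) = 1189 + 265/(-36 + √(-4 - 1)) = 1189 + 265/(-36 + √(-5)) = 1189 + 265/(-36 + I*√5)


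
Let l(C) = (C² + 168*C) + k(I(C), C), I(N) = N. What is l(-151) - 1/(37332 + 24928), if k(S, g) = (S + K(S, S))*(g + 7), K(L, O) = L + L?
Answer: 3901522899/62260 ≈ 62665.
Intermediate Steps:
K(L, O) = 2*L
k(S, g) = 3*S*(7 + g) (k(S, g) = (S + 2*S)*(g + 7) = (3*S)*(7 + g) = 3*S*(7 + g))
l(C) = C² + 168*C + 3*C*(7 + C) (l(C) = (C² + 168*C) + 3*C*(7 + C) = C² + 168*C + 3*C*(7 + C))
l(-151) - 1/(37332 + 24928) = -151*(189 + 4*(-151)) - 1/(37332 + 24928) = -151*(189 - 604) - 1/62260 = -151*(-415) - 1*1/62260 = 62665 - 1/62260 = 3901522899/62260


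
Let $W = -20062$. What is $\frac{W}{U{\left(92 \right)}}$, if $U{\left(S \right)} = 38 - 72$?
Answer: $\frac{10031}{17} \approx 590.06$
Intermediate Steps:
$U{\left(S \right)} = -34$ ($U{\left(S \right)} = 38 - 72 = -34$)
$\frac{W}{U{\left(92 \right)}} = - \frac{20062}{-34} = \left(-20062\right) \left(- \frac{1}{34}\right) = \frac{10031}{17}$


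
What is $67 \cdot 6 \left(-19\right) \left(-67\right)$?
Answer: $511746$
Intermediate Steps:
$67 \cdot 6 \left(-19\right) \left(-67\right) = 67 \left(-114\right) \left(-67\right) = \left(-7638\right) \left(-67\right) = 511746$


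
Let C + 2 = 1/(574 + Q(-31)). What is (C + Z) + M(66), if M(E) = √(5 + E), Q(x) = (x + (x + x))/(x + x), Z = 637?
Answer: 730887/1151 + √71 ≈ 643.43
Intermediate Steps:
Q(x) = 3/2 (Q(x) = (x + 2*x)/((2*x)) = (3*x)*(1/(2*x)) = 3/2)
C = -2300/1151 (C = -2 + 1/(574 + 3/2) = -2 + 1/(1151/2) = -2 + 2/1151 = -2300/1151 ≈ -1.9983)
(C + Z) + M(66) = (-2300/1151 + 637) + √(5 + 66) = 730887/1151 + √71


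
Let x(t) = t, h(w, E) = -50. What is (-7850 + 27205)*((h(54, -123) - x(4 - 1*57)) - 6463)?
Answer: -125033300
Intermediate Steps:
(-7850 + 27205)*((h(54, -123) - x(4 - 1*57)) - 6463) = (-7850 + 27205)*((-50 - (4 - 1*57)) - 6463) = 19355*((-50 - (4 - 57)) - 6463) = 19355*((-50 - 1*(-53)) - 6463) = 19355*((-50 + 53) - 6463) = 19355*(3 - 6463) = 19355*(-6460) = -125033300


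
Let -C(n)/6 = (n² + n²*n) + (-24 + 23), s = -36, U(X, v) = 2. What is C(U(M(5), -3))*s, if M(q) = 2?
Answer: 2376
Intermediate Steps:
C(n) = 6 - 6*n² - 6*n³ (C(n) = -6*((n² + n²*n) + (-24 + 23)) = -6*((n² + n³) - 1) = -6*(-1 + n² + n³) = 6 - 6*n² - 6*n³)
C(U(M(5), -3))*s = (6 - 6*2² - 6*2³)*(-36) = (6 - 6*4 - 6*8)*(-36) = (6 - 24 - 48)*(-36) = -66*(-36) = 2376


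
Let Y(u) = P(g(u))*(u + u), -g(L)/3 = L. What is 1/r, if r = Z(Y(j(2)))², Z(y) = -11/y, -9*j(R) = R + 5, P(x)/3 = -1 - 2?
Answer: 196/121 ≈ 1.6198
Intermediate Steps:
g(L) = -3*L
P(x) = -9 (P(x) = 3*(-1 - 2) = 3*(-3) = -9)
j(R) = -5/9 - R/9 (j(R) = -(R + 5)/9 = -(5 + R)/9 = -5/9 - R/9)
Y(u) = -18*u (Y(u) = -9*(u + u) = -18*u)
r = 121/196 (r = (-11*(-1/(18*(-5/9 - ⅑*2))))² = (-11*(-1/(18*(-5/9 - 2/9))))² = (-11/((-18*(-7/9))))² = (-11/14)² = 121/196 ≈ 0.61735)
1/r = 1/(121/196) = 196/121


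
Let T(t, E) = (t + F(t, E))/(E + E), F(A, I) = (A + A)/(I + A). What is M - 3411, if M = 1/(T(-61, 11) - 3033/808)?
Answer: -4862708441/1425531 ≈ -3411.2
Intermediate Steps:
F(A, I) = 2*A/(A + I) (F(A, I) = (2*A)/(A + I) = 2*A/(A + I))
T(t, E) = (t + 2*t/(E + t))/(2*E) (T(t, E) = (t + 2*t/(t + E))/(E + E) = (t + 2*t/(E + t))/((2*E)) = (t + 2*t/(E + t))*(1/(2*E)) = (t + 2*t/(E + t))/(2*E))
M = -222200/1425531 (M = 1/((1/2)*(-61)*(2 + 11 - 61)/(11*(11 - 61)) - 3033/808) = 1/((1/2)*(-61)*(1/11)*(-48)/(-50) - 3033*1/808) = 1/((1/2)*(-61)*(1/11)*(-1/50)*(-48) - 3033/808) = 1/(-732/275 - 3033/808) = 1/(-1425531/222200) = -222200/1425531 ≈ -0.15587)
M - 3411 = -222200/1425531 - 3411 = -4862708441/1425531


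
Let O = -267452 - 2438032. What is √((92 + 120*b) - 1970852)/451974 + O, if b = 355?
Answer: -2705484 + 2*I*√13390/75329 ≈ -2.7055e+6 + 0.0030723*I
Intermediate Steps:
O = -2705484
√((92 + 120*b) - 1970852)/451974 + O = √((92 + 120*355) - 1970852)/451974 - 2705484 = √((92 + 42600) - 1970852)*(1/451974) - 2705484 = √(42692 - 1970852)*(1/451974) - 2705484 = √(-1928160)*(1/451974) - 2705484 = (12*I*√13390)*(1/451974) - 2705484 = 2*I*√13390/75329 - 2705484 = -2705484 + 2*I*√13390/75329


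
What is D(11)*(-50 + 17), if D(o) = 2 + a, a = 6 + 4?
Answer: -396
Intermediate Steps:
a = 10
D(o) = 12 (D(o) = 2 + 10 = 12)
D(11)*(-50 + 17) = 12*(-50 + 17) = 12*(-33) = -396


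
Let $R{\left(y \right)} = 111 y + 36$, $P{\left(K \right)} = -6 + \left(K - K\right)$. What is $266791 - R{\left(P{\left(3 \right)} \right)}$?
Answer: $267421$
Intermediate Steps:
$P{\left(K \right)} = -6$ ($P{\left(K \right)} = -6 + 0 = -6$)
$R{\left(y \right)} = 36 + 111 y$
$266791 - R{\left(P{\left(3 \right)} \right)} = 266791 - \left(36 + 111 \left(-6\right)\right) = 266791 - \left(36 - 666\right) = 266791 - -630 = 266791 + 630 = 267421$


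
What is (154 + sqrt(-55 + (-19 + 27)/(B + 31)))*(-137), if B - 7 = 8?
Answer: -21098 - 137*I*sqrt(29003)/23 ≈ -21098.0 - 1014.4*I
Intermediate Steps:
B = 15 (B = 7 + 8 = 15)
(154 + sqrt(-55 + (-19 + 27)/(B + 31)))*(-137) = (154 + sqrt(-55 + (-19 + 27)/(15 + 31)))*(-137) = (154 + sqrt(-55 + 8/46))*(-137) = (154 + sqrt(-55 + 8*(1/46)))*(-137) = (154 + sqrt(-55 + 4/23))*(-137) = (154 + sqrt(-1261/23))*(-137) = (154 + I*sqrt(29003)/23)*(-137) = -21098 - 137*I*sqrt(29003)/23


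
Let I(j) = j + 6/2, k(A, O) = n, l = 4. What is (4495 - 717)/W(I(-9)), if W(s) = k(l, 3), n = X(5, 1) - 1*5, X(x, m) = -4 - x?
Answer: -1889/7 ≈ -269.86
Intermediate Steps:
n = -14 (n = (-4 - 1*5) - 1*5 = (-4 - 5) - 5 = -9 - 5 = -14)
k(A, O) = -14
I(j) = 3 + j (I(j) = j + 6*(½) = j + 3 = 3 + j)
W(s) = -14
(4495 - 717)/W(I(-9)) = (4495 - 717)/(-14) = 3778*(-1/14) = -1889/7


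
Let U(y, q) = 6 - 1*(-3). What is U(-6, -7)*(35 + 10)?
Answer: 405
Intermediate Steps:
U(y, q) = 9 (U(y, q) = 6 + 3 = 9)
U(-6, -7)*(35 + 10) = 9*(35 + 10) = 9*45 = 405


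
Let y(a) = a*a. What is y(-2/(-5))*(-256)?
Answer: -1024/25 ≈ -40.960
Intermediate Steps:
y(a) = a²
y(-2/(-5))*(-256) = (-2/(-5))²*(-256) = (-2*(-⅕))²*(-256) = (⅖)²*(-256) = (4/25)*(-256) = -1024/25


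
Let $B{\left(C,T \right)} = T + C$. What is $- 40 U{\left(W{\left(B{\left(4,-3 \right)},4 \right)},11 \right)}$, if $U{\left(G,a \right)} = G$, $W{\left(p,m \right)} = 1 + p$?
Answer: $-80$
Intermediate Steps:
$B{\left(C,T \right)} = C + T$
$- 40 U{\left(W{\left(B{\left(4,-3 \right)},4 \right)},11 \right)} = - 40 \left(1 + \left(4 - 3\right)\right) = - 40 \left(1 + 1\right) = \left(-40\right) 2 = -80$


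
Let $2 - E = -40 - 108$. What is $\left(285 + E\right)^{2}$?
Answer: $189225$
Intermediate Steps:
$E = 150$ ($E = 2 - \left(-40 - 108\right) = 2 - -148 = 2 + 148 = 150$)
$\left(285 + E\right)^{2} = \left(285 + 150\right)^{2} = 435^{2} = 189225$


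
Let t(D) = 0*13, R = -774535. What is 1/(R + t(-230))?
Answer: -1/774535 ≈ -1.2911e-6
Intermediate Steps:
t(D) = 0
1/(R + t(-230)) = 1/(-774535 + 0) = 1/(-774535) = -1/774535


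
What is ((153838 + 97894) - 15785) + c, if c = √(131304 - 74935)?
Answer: 235947 + √56369 ≈ 2.3618e+5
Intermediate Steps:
c = √56369 ≈ 237.42
((153838 + 97894) - 15785) + c = ((153838 + 97894) - 15785) + √56369 = (251732 - 15785) + √56369 = 235947 + √56369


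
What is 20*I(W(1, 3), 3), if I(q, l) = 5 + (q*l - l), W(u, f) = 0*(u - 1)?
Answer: 40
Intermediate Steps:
W(u, f) = 0 (W(u, f) = 0*(-1 + u) = 0)
I(q, l) = 5 - l + l*q (I(q, l) = 5 + (l*q - l) = 5 + (-l + l*q) = 5 - l + l*q)
20*I(W(1, 3), 3) = 20*(5 - 1*3 + 3*0) = 20*(5 - 3 + 0) = 20*2 = 40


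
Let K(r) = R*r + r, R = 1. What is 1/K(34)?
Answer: 1/68 ≈ 0.014706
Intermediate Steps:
K(r) = 2*r (K(r) = 1*r + r = r + r = 2*r)
1/K(34) = 1/(2*34) = 1/68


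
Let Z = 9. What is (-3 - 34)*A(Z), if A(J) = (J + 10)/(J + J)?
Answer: -703/18 ≈ -39.056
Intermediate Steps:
A(J) = (10 + J)/(2*J) (A(J) = (10 + J)/((2*J)) = (10 + J)*(1/(2*J)) = (10 + J)/(2*J))
(-3 - 34)*A(Z) = (-3 - 34)*((1/2)*(10 + 9)/9) = -37*19/(2*9) = -37*19/18 = -703/18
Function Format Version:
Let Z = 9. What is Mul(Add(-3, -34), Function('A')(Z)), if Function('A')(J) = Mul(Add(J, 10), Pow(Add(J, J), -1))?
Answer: Rational(-703, 18) ≈ -39.056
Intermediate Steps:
Function('A')(J) = Mul(Rational(1, 2), Pow(J, -1), Add(10, J)) (Function('A')(J) = Mul(Add(10, J), Pow(Mul(2, J), -1)) = Mul(Add(10, J), Mul(Rational(1, 2), Pow(J, -1))) = Mul(Rational(1, 2), Pow(J, -1), Add(10, J)))
Mul(Add(-3, -34), Function('A')(Z)) = Mul(Add(-3, -34), Mul(Rational(1, 2), Pow(9, -1), Add(10, 9))) = Mul(-37, Mul(Rational(1, 2), Rational(1, 9), 19)) = Mul(-37, Rational(19, 18)) = Rational(-703, 18)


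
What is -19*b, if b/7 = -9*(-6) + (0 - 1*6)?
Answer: -6384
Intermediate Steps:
b = 336 (b = 7*(-9*(-6) + (0 - 1*6)) = 7*(54 + (0 - 6)) = 7*(54 - 6) = 7*48 = 336)
-19*b = -19*336 = -6384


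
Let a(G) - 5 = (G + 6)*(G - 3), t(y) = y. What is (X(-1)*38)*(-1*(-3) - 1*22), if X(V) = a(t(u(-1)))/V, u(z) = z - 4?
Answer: -2166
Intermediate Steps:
u(z) = -4 + z
a(G) = 5 + (-3 + G)*(6 + G) (a(G) = 5 + (G + 6)*(G - 3) = 5 + (6 + G)*(-3 + G) = 5 + (-3 + G)*(6 + G))
X(V) = -3/V (X(V) = (-13 + (-4 - 1)² + 3*(-4 - 1))/V = (-13 + (-5)² + 3*(-5))/V = (-13 + 25 - 15)/V = -3/V)
(X(-1)*38)*(-1*(-3) - 1*22) = (-3/(-1)*38)*(-1*(-3) - 1*22) = (-3*(-1)*38)*(3 - 22) = (3*38)*(-19) = 114*(-19) = -2166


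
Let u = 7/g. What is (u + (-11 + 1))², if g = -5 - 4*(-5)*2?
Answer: 2401/25 ≈ 96.040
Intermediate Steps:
g = 35 (g = -5 + 20*2 = -5 + 40 = 35)
u = ⅕ (u = 7/35 = 7*(1/35) = ⅕ ≈ 0.20000)
(u + (-11 + 1))² = (⅕ + (-11 + 1))² = (⅕ - 10)² = (-49/5)² = 2401/25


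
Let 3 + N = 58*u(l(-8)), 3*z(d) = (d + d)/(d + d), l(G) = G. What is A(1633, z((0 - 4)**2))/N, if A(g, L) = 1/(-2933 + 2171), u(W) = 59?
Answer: -1/2605278 ≈ -3.8384e-7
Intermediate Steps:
z(d) = 1/3 (z(d) = ((d + d)/(d + d))/3 = ((2*d)/((2*d)))/3 = ((2*d)*(1/(2*d)))/3 = (1/3)*1 = 1/3)
N = 3419 (N = -3 + 58*59 = -3 + 3422 = 3419)
A(g, L) = -1/762 (A(g, L) = 1/(-762) = -1/762)
A(1633, z((0 - 4)**2))/N = -1/762/3419 = -1/762*1/3419 = -1/2605278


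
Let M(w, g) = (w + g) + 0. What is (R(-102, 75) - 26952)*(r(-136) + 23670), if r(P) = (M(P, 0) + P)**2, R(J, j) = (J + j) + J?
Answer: -2644567974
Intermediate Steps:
M(w, g) = g + w (M(w, g) = (g + w) + 0 = g + w)
R(J, j) = j + 2*J
r(P) = 4*P**2 (r(P) = ((0 + P) + P)**2 = (P + P)**2 = (2*P)**2 = 4*P**2)
(R(-102, 75) - 26952)*(r(-136) + 23670) = ((75 + 2*(-102)) - 26952)*(4*(-136)**2 + 23670) = ((75 - 204) - 26952)*(4*18496 + 23670) = (-129 - 26952)*(73984 + 23670) = -27081*97654 = -2644567974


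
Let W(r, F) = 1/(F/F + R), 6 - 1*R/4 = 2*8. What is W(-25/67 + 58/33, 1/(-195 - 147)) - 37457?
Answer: -1460824/39 ≈ -37457.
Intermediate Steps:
R = -40 (R = 24 - 8*8 = 24 - 4*16 = 24 - 64 = -40)
W(r, F) = -1/39 (W(r, F) = 1/(F/F - 40) = 1/(1 - 40) = 1/(-39) = -1/39)
W(-25/67 + 58/33, 1/(-195 - 147)) - 37457 = -1/39 - 37457 = -1460824/39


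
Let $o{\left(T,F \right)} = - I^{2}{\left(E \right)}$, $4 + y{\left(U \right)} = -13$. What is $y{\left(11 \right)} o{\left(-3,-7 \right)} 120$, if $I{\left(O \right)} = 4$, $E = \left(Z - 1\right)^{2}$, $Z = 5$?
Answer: $32640$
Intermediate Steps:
$y{\left(U \right)} = -17$ ($y{\left(U \right)} = -4 - 13 = -17$)
$E = 16$ ($E = \left(5 - 1\right)^{2} = 4^{2} = 16$)
$o{\left(T,F \right)} = -16$ ($o{\left(T,F \right)} = - 4^{2} = \left(-1\right) 16 = -16$)
$y{\left(11 \right)} o{\left(-3,-7 \right)} 120 = \left(-17\right) \left(-16\right) 120 = 272 \cdot 120 = 32640$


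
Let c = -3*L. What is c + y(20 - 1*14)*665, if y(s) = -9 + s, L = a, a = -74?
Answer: -1773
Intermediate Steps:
L = -74
c = 222 (c = -3*(-74) = 222)
c + y(20 - 1*14)*665 = 222 + (-9 + (20 - 1*14))*665 = 222 + (-9 + (20 - 14))*665 = 222 + (-9 + 6)*665 = 222 - 3*665 = 222 - 1995 = -1773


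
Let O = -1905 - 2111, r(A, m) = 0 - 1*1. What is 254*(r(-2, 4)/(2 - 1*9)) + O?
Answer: -27858/7 ≈ -3979.7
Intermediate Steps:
r(A, m) = -1 (r(A, m) = 0 - 1 = -1)
O = -4016
254*(r(-2, 4)/(2 - 1*9)) + O = 254*(-1/(2 - 1*9)) - 4016 = 254*(-1/(2 - 9)) - 4016 = 254*(-1/(-7)) - 4016 = 254*(-1*(-1/7)) - 4016 = 254*(1/7) - 4016 = 254/7 - 4016 = -27858/7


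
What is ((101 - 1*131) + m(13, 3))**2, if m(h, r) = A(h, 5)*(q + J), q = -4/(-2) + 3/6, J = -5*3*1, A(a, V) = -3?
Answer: 225/4 ≈ 56.250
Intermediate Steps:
J = -15 (J = -15*1 = -15)
q = 5/2 (q = -4*(-1/2) + 3*(1/6) = 2 + 1/2 = 5/2 ≈ 2.5000)
m(h, r) = 75/2 (m(h, r) = -3*(5/2 - 15) = -3*(-25/2) = 75/2)
((101 - 1*131) + m(13, 3))**2 = ((101 - 1*131) + 75/2)**2 = ((101 - 131) + 75/2)**2 = (-30 + 75/2)**2 = (15/2)**2 = 225/4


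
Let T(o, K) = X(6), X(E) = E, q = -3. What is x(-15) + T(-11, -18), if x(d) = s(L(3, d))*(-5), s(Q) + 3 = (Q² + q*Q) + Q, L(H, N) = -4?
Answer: -99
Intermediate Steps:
T(o, K) = 6
s(Q) = -3 + Q² - 2*Q (s(Q) = -3 + ((Q² - 3*Q) + Q) = -3 + (Q² - 2*Q) = -3 + Q² - 2*Q)
x(d) = -105 (x(d) = (-3 + (-4)² - 2*(-4))*(-5) = (-3 + 16 + 8)*(-5) = 21*(-5) = -105)
x(-15) + T(-11, -18) = -105 + 6 = -99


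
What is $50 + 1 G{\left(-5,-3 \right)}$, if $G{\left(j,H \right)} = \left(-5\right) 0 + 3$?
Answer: $53$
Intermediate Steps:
$G{\left(j,H \right)} = 3$ ($G{\left(j,H \right)} = 0 + 3 = 3$)
$50 + 1 G{\left(-5,-3 \right)} = 50 + 1 \cdot 3 = 50 + 3 = 53$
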